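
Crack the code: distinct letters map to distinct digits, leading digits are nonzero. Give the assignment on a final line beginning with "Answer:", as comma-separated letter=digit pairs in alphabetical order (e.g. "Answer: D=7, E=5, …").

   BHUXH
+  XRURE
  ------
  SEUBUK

Step 1. [S] S is the leading digit of a 6-digit sum of two 5-digit numbers; the final carry is exactly 1, so S=1.
Step 2. [col 1: H + E ≡ K (mod 10)] column 1 (H + E ≡ K (mod 10), carry-in 0) doesn't pin K yet; pick K=5 and continue, so K=5.
Step 3. [col 1: H + E ≡ K (mod 10)] E=6 is one option consistent with column 1 (H + E ≡ K (mod 10), carry-in 0) — take it. So E=6.
Step 4. [col 1: H + E ≡ K (mod 10)] column 1 reads H+E+carry(0)=K with E=6, K=5; with digits 1,5,6 already taken and all letters distinct, the only value for H is 9, so H=9.
Step 5. [col 2: X + R ≡ U (mod 10)] U=3 is one option consistent with column 2 (X + R ≡ U (mod 10), carry-in 1) — take it. So U=3.
Step 6. [col 2: X + R ≡ U (mod 10)] no forcing yet in column 2 (carry-in 1); R=4 is free and consistent — try it ⇒ R=4.
Step 7. [col 2: X + R ≡ U (mod 10)] column 2 reads X+R+carry(1)=U with R=4, U=3; with digits 1,3,4,5,6,9 already taken and all letters distinct, the only value for X is 8, so X=8.
Step 8. [col 3: U + U ≡ B (mod 10)] in column 3 we have U+U≡B with carry-in 1; given U=3 and digits 1,3,4,5,6,8,9 already taken and all letters distinct, that pins B to 7, so B=7.

Answer: B=7, E=6, H=9, K=5, R=4, S=1, U=3, X=8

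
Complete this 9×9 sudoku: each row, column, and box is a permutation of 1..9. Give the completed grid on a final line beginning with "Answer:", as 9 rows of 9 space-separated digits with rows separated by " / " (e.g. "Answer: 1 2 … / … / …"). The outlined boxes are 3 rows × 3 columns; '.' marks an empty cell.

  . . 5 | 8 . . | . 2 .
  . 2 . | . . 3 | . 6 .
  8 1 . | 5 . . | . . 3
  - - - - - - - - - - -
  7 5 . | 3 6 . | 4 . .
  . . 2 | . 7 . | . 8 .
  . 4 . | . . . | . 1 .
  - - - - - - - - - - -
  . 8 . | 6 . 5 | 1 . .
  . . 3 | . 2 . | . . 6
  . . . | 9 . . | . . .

Step 1. [r4c8∈{9}] only 9 remains possible at r4c8, so r4c8=9.
Step 2. [r3c6∈{2,4,6,7,9}] row 3 places 2 nowhere but r3c6. So r3c6=2.
Step 3. [r3c3∈{4,6,7,9}] across row 3, 6 lands solely at r3c3. So r3c3=6.
Step 4. [r5c9∈{5}] r5c9's peers cover all but 5. So r5c9=5.
Step 5. [r2c7∈{5,7,8,9}] row 2 places 5 nowhere but r2c7. So r2c7=5.
Step 6. [r2c9∈{1,4,7,8,9}] across row 2, 8 lands solely at r2c9, so r2c9=8.
Step 7. [r1c9∈{1,4,7,9}] across col 9, 1 lands solely at r1c9. So r1c9=1.
Step 8. [r7c9∈{2,4,7,9}] in col 9, 9 fits only at r7c9. So r7c9=9.
Step 9. [r9c9∈{2,4,7}] r9c9 is the only open cell in col 9 admitting 4, so r9c9=4.
Step 10. [r9c7∈{2,3,7,8}] across box 9, 2 lands solely at r9c7 ⇒ r9c7=2.
Step 11. [r1c6∈{4,6,7,9}] 6 has one home in row 1: r1c6. So r1c6=6.
Step 12. [r2c4∈{1,4,7}] across box 2, 7 lands solely at r2c4 ⇒ r2c4=7.
Step 13. [r1c2∈{3,7,9}] r1c2 is the only open cell in box 1 admitting 7. So r1c2=7.
Step 14. [r5c2∈{3,6,9}] in col 2, 3 fits only at r5c2 ⇒ r5c2=3.
Step 15. [r2c5∈{1,4,9}] row 2 places 1 nowhere but r2c5. So r2c5=1.
Step 16. [r1c7∈{9}] nothing but 9 survives at r1c7, so r1c7=9.
Step 17. [r3c7∈{7}] r3c7 has the single candidate 7, so r3c7=7.
Step 18. [r1c5∈{4}] r1c5's peers cover all but 4, so r1c5=4.
Step 19. [r6c5∈{5,8,9}] across row 6, 5 lands solely at r6c5, so r6c5=5.
Step 20. [r9c5∈{3,8}] col 5 places 8 nowhere but r9c5, so r9c5=8.
Step 21. [r9c8∈{3,5,7}] row 9 places 3 nowhere but r9c8. So r9c8=3.
Step 22. [r9c1∈{1,5,6}] r9c1 is the only open cell in row 9 admitting 5 ⇒ r9c1=5.
Step 23. [r5c7∈{6}] r5c7's peers cover all but 6 ⇒ r5c7=6.
Step 24. [r7c8∈{7}] r7c8's peers cover all but 7. So r7c8=7.
Step 25. [r7c3∈{4}] r7c3 is down to just 4. So r7c3=4.
Step 26. [r8c6∈{1,4,7}] across row 8, 7 lands solely at r8c6. So r8c6=7.
Step 27. [r9c6∈{1}] r9c6 has the single candidate 1, so r9c6=1.
Step 28. [r4c6∈{8}] r4c6 is down to just 8. So r4c6=8.
Step 29. [r6c6∈{9}] r6c6 has the single candidate 9 ⇒ r6c6=9.
Step 30. [r5c1∈{1,9}] row 5 places 9 nowhere but r5c1 ⇒ r5c1=9.
Step 31. [r5c4∈{1,4}] across row 5, 1 lands solely at r5c4. So r5c4=1.
Step 32. [r4c9∈{2}] r4c9 has the single candidate 2. So r4c9=2.
Step 33. [r7c1∈{2}] only 2 remains possible at r7c1 ⇒ r7c1=2.
Step 34. [r8c2∈{9}] r8c2 has the single candidate 9, so r8c2=9.
Step 35. [r5c6∈{4}] r5c6 is down to just 4. So r5c6=4.
Step 36. [r6c4∈{2}] only 2 remains possible at r6c4, so r6c4=2.
Step 37. [r8c7∈{8}] only 8 remains possible at r8c7, so r8c7=8.
Step 38. [r2c1∈{4}] nothing but 4 survives at r2c1, so r2c1=4.
Step 39. [r6c7∈{3}] r6c7's peers cover all but 3 ⇒ r6c7=3.
Step 40. [r8c1∈{1}] r8c1's peers cover all but 1, so r8c1=1.
Step 41. [r3c5∈{9}] r3c5's peers cover all but 9, so r3c5=9.
Step 42. [r4c3∈{1}] nothing but 1 survives at r4c3 ⇒ r4c3=1.
Step 43. [r2c3∈{9}] r2c3 has the single candidate 9, so r2c3=9.
Step 44. [r1c1∈{3}] r1c1's peers cover all but 3, so r1c1=3.
Step 45. [r6c3∈{8}] r6c3's peers cover all but 8. So r6c3=8.
Step 46. [r3c8∈{4}] r3c8 has the single candidate 4 ⇒ r3c8=4.
Step 47. [r9c3∈{7}] nothing but 7 survives at r9c3. So r9c3=7.
Step 48. [r8c4∈{4}] r8c4 is down to just 4. So r8c4=4.
Step 49. [r6c1∈{6}] r6c1 has the single candidate 6 ⇒ r6c1=6.
Step 50. [r6c9∈{7}] r6c9 is down to just 7 ⇒ r6c9=7.
Step 51. [r8c8∈{5}] only 5 remains possible at r8c8 ⇒ r8c8=5.
Step 52. [r7c5∈{3}] r7c5 has the single candidate 3, so r7c5=3.
Step 53. [r9c2∈{6}] r9c2 has the single candidate 6 ⇒ r9c2=6.

Answer: 3 7 5 8 4 6 9 2 1 / 4 2 9 7 1 3 5 6 8 / 8 1 6 5 9 2 7 4 3 / 7 5 1 3 6 8 4 9 2 / 9 3 2 1 7 4 6 8 5 / 6 4 8 2 5 9 3 1 7 / 2 8 4 6 3 5 1 7 9 / 1 9 3 4 2 7 8 5 6 / 5 6 7 9 8 1 2 3 4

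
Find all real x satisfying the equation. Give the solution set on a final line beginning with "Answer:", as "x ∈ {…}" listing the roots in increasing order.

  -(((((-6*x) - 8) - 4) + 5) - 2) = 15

Step 1. [-(((((-6*x) - 8) - 4) + 5) - 2) = 15] LHS negated; negate both sides ⇒ neg: ((((-6*x) - 8) - 4) + 5) - 2 = -15.
Step 2. [((((-6*x) - 8) - 4) + 5) - 2 = -15] add 2: x sits inside (… - 2). So sub: (((-6*x) - 8) - 4) + 5 = -13.
Step 3. [(((-6*x) - 8) - 4) + 5 = -13] +5 is outermost — subtract 5 both sides, so sub: ((-6*x) - 8) - 4 = -18.
Step 4. [((-6*x) - 8) - 4 = -18] 4 comes off first (add 4) ⇒ sub: (-6*x) - 8 = -14.
Step 5. [(-6*x) - 8 = -14] peel the -8: add 8 from each side, so sub: -6*x = -6.
Step 6. [-6*x = -6] leading coefficient -6: divide by -6 ⇒ div: x = 1.

Answer: x ∈ {1}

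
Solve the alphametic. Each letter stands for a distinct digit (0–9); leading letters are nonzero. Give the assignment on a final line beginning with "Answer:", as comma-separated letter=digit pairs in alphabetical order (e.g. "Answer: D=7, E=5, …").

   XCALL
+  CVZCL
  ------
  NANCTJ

Step 1. [col 1: L + L ≡ J (mod 10)] J=8 is one option consistent with column 1 (L + L ≡ J (mod 10), carry-in 0) — take it. So J=8.
Step 2. [col 1: L + L ≡ J (mod 10)] no forcing yet in column 1 (carry-in 0); L=4 is free and consistent — try it ⇒ L=4.
Step 3. [col 2: L + C ≡ T (mod 10)] several values work for C in column 2 (L + C ≡ T (mod 10), carry-in 0); try C=5, so C=5.
Step 4. [col 2: L + C ≡ T (mod 10)] column 2 reads L+C+carry(0)=T with L=4, C=5; with digits 4,5,8 already taken and all letters distinct, the only value for T is 9 ⇒ T=9.
Step 5. [col 3: A + Z ≡ C (mod 10)] no forcing yet in column 3 (carry-in 0); A=3 is free and consistent — try it ⇒ A=3.
Step 6. [N] the sum has 6 digits but both addends have 5; that extra leading digit N is the final carry, namely 1 ⇒ N=1.
Step 7. [col 3: A + Z ≡ C (mod 10)] from column 3 (A=3, C=5, carry-in 0, digits 1,3,4,5,8,9 already taken and all letters distinct): Z must equal 2, so Z=2.
Step 8. [col 4: C + V ≡ N (mod 10)] in column 4 we have C+V≡N with carry-in 0; given C=5, N=1 and digits 1,2,3,4,5,8,9 already taken and all letters distinct, that pins V to 6, so V=6.
Step 9. [col 5: X + C ≡ A (mod 10)] in column 5 we have X+C≡A with carry-in 1; given C=5, A=3 and digits 1,2,3,4,5,6,8,9 already taken and all letters distinct, that pins X to 7. So X=7.

Answer: A=3, C=5, J=8, L=4, N=1, T=9, V=6, X=7, Z=2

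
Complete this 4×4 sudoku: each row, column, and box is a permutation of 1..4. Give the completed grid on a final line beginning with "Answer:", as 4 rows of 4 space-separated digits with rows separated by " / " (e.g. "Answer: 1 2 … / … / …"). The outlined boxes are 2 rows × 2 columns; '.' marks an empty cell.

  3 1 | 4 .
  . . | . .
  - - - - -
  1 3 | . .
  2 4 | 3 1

Step 1. [r1c4∈{2}] r1c4 has the single candidate 2. So r1c4=2.
Step 2. [r3c3∈{2}] r3c3 is down to just 2, so r3c3=2.
Step 3. [r2c1∈{4}] r2c1 is down to just 4. So r2c1=4.
Step 4. [r2c2∈{2}] nothing but 2 survives at r2c2, so r2c2=2.
Step 5. [r3c4∈{4}] nothing but 4 survives at r3c4. So r3c4=4.
Step 6. [r2c3∈{1}] r2c3's peers cover all but 1, so r2c3=1.
Step 7. [r2c4∈{3}] r2c4 has the single candidate 3 ⇒ r2c4=3.

Answer: 3 1 4 2 / 4 2 1 3 / 1 3 2 4 / 2 4 3 1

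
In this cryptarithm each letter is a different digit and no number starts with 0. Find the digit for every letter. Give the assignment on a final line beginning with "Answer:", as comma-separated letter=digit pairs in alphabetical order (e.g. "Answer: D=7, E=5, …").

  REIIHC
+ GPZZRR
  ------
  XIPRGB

Step 1. [col 1: C + R ≡ B (mod 10)] C=9 is one option consistent with column 1 (C + R ≡ B (mod 10), carry-in 0) — take it, so C=9.
Step 2. [col 1: C + R ≡ B (mod 10)] column 1 (C + R ≡ B (mod 10), carry-in 0) doesn't pin R yet; pick R=1 and continue ⇒ R=1.
Step 3. [col 1: C + R ≡ B (mod 10)] in column 1 we have C+R≡B with carry-in 0; given C=9, R=1 and digits 1,9 already taken and all letters distinct, that pins B to 0. So B=0.
Step 4. [col 2: H + R ≡ G (mod 10)] several values work for G in column 2 (H + R ≡ G (mod 10), carry-in 1); try G=6 ⇒ G=6.
Step 5. [col 2: H + R ≡ G (mod 10)] column 2: given R=1, G=6, carry-in 1, and digits 0,1,6,9 already taken and all letters distinct, H+R≡G (mod 10) forces H=4. So H=4.
Step 6. [col 3: I + Z ≡ R (mod 10)] Z=3 is one option consistent with column 3 (I + Z ≡ R (mod 10), carry-in 0) — take it ⇒ Z=3.
Step 7. [col 3: I + Z ≡ R (mod 10)] from column 3 (Z=3, R=1, carry-in 0, digits 0,1,3,4,6,9 already taken and all letters distinct): I must equal 8, so I=8.
Step 8. [col 4: I + Z ≡ P (mod 10)] column 4 reads I+Z+carry(1)=P with I=8, Z=3; with digits 0,1,3,4,6,8,9 already taken and all letters distinct, the only value for P is 2 ⇒ P=2.
Step 9. [col 5: E + P ≡ I (mod 10)] in column 5 we have E+P≡I with carry-in 1; given P=2, I=8 and digits 0,1,2,3,4,6,8,9 already taken and all letters distinct, that pins E to 5. So E=5.
Step 10. [col 6: R + G ≡ X (mod 10)] column 6 reads R+G+carry(0)=X with R=1, G=6; with digits 0,1,2,3,4,5,6,8,9 already taken and all letters distinct, the only value for X is 7 ⇒ X=7.

Answer: B=0, C=9, E=5, G=6, H=4, I=8, P=2, R=1, X=7, Z=3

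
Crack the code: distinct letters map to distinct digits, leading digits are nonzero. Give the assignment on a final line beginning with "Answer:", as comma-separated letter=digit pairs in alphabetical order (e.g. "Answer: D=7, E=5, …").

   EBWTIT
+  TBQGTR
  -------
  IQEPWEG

Step 1. [col 1: T + R ≡ G (mod 10)] several values work for T in column 1 (T + R ≡ G (mod 10), carry-in 0); try T=6, so T=6.
Step 2. [I] adding two 6-digit numbers gives at most 6+1 digits, and here it does — I is that final carry and must be 1 ⇒ I=1.
Step 3. [col 1: T + R ≡ G (mod 10)] no forcing yet in column 1 (carry-in 0); R=3 is free and consistent — try it, so R=3.
Step 4. [col 1: T + R ≡ G (mod 10)] from column 1 (T=6, R=3, carry-in 0, digits 1,3,6 already taken and all letters distinct): G must equal 9, so G=9.
Step 5. [col 2: I + T ≡ E (mod 10)] column 2: given I=1, T=6, carry-in 0, and digits 1,3,6,9 already taken and all letters distinct, I+T≡E (mod 10) forces E=7 ⇒ E=7.
Step 6. [col 3: T + G ≡ W (mod 10)] from column 3 (T=6, G=9, carry-in 0, digits 1,3,6,7,9 already taken and all letters distinct): W must equal 5. So W=5.
Step 7. [col 4: W + Q ≡ P (mod 10)] column 4 (W + Q ≡ P (mod 10), carry-in 1) doesn't pin Q yet; pick Q=4 and continue. So Q=4.
Step 8. [col 4: W + Q ≡ P (mod 10)] from column 4 (W=5, Q=4, carry-in 1, digits 1,3,4,5,6,7,9 already taken and all letters distinct): P must equal 0. So P=0.
Step 9. [col 5: B + B ≡ E (mod 10)] column 5: given E=7, carry-in 1, and digits 0,1,3,4,5,6,7,9 already taken and all letters distinct, B+B≡E (mod 10) forces B=8, so B=8.

Answer: B=8, E=7, G=9, I=1, P=0, Q=4, R=3, T=6, W=5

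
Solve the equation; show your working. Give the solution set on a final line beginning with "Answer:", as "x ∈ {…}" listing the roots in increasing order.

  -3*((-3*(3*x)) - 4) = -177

Step 1. [-3*((-3*(3*x)) - 4) = -177] LHS = -3·(…); ÷-3 both sides, so div: (-3*(3*x)) - 4 = 59.
Step 2. [(-3*(3*x)) - 4 = 59] add 4: x sits inside (… - 4) ⇒ sub: -3*(3*x) = 63.
Step 3. [-3*(3*x) = 63] -3 out front; divide by -3 ⇒ div: 3*x = -21.
Step 4. [3*x = -21] 3 out front; divide by 3, so div: x = -7.

Answer: x ∈ {-7}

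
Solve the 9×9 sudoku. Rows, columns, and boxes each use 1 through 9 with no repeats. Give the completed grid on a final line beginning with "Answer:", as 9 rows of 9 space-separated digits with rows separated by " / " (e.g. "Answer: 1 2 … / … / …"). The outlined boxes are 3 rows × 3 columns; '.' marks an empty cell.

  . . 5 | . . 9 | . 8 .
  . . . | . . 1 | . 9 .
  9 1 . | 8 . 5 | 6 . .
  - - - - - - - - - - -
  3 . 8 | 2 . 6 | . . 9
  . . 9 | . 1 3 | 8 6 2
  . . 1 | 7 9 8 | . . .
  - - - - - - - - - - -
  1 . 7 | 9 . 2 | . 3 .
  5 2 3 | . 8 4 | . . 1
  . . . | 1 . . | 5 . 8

Step 1. [r7c7∈{4}] nothing but 4 survives at r7c7 ⇒ r7c7=4.
Step 2. [r9c5∈{3,6,7}] r9c5 is the only open cell in row 9 admitting 3, so r9c5=3.
Step 3. [r3c9∈{3,4,7}] row 3 places 3 nowhere but r3c9 ⇒ r3c9=3.
Step 4. [r2c1∈{2,4,6,7,8}] col 1 places 8 nowhere but r2c1 ⇒ r2c1=8.
Step 5. [r8c8∈{7}] r8c8 is down to just 7. So r8c8=7.
Step 6. [r3c5∈{2,4,7}] r3c5 is the only open cell in row 3 admitting 7 ⇒ r3c5=7.
Step 7. [r4c7∈{1,7}] in box 6, 7 fits only at r4c7 ⇒ r4c7=7.
Step 8. [r2c7∈{2}] r2c7 is down to just 2, so r2c7=2.
Step 9. [r3c8∈{4}] r3c8 is down to just 4, so r3c8=4.
Step 10. [r5c4∈{4,5}] 5 has one home in col 4: r5c4, so r5c4=5.
Step 11. [r8c4∈{6}] nothing but 6 survives at r8c4, so r8c4=6.
Step 12. [r6c8∈{5}] only 5 remains possible at r6c8, so r6c8=5.
Step 13. [r4c5∈{4}] nothing but 4 survives at r4c5 ⇒ r4c5=4.
Step 14. [r6c1∈{2,4,6}] across row 6, 2 lands solely at r6c1. So r6c1=2.
Step 15. [r6c2∈{4,6}] in row 6, 6 fits only at r6c2. So r6c2=6.
Step 16. [r1c9∈{7}] r1c9's peers cover all but 7 ⇒ r1c9=7.
Step 17. [r2c2∈{3,4,7}] across row 2, 7 lands solely at r2c2 ⇒ r2c2=7.
Step 18. [r5c2∈{4}] r5c2's peers cover all but 4. So r5c2=4.
Step 19. [r2c4∈{3,4}] 3 has one home in row 2: r2c4 ⇒ r2c4=3.
Step 20. [r2c3∈{4,6}] 4 has one home in row 2: r2c3, so r2c3=4.
Step 21. [r1c1∈{6}] r1c1's peers cover all but 6 ⇒ r1c1=6.
Step 22. [r9c8∈{2}] r9c8 has the single candidate 2. So r9c8=2.
Step 23. [r9c1∈{4}] r9c1 has the single candidate 4 ⇒ r9c1=4.
Step 24. [r1c4∈{4}] nothing but 4 survives at r1c4 ⇒ r1c4=4.
Step 25. [r7c2∈{8}] nothing but 8 survives at r7c2, so r7c2=8.
Step 26. [r3c3∈{2}] r3c3 is down to just 2. So r3c3=2.
Step 27. [r5c1∈{7}] r5c1's peers cover all but 7, so r5c1=7.
Step 28. [r9c2∈{9}] r9c2's peers cover all but 9. So r9c2=9.
Step 29. [r9c6∈{7}] nothing but 7 survives at r9c6. So r9c6=7.
Step 30. [r1c7∈{1}] r1c7 has the single candidate 1. So r1c7=1.
Step 31. [r6c9∈{4}] only 4 remains possible at r6c9, so r6c9=4.
Step 32. [r9c3∈{6}] r9c3 has the single candidate 6. So r9c3=6.
Step 33. [r7c9∈{6}] r7c9 has the single candidate 6 ⇒ r7c9=6.
Step 34. [r6c7∈{3}] only 3 remains possible at r6c7 ⇒ r6c7=3.
Step 35. [r8c7∈{9}] r8c7 has the single candidate 9. So r8c7=9.
Step 36. [r7c5∈{5}] only 5 remains possible at r7c5, so r7c5=5.
Step 37. [r1c2∈{3}] r1c2 has the single candidate 3. So r1c2=3.
Step 38. [r1c5∈{2}] r1c5 is down to just 2. So r1c5=2.
Step 39. [r2c9∈{5}] r2c9 is down to just 5 ⇒ r2c9=5.
Step 40. [r2c5∈{6}] nothing but 6 survives at r2c5, so r2c5=6.
Step 41. [r4c8∈{1}] only 1 remains possible at r4c8. So r4c8=1.
Step 42. [r4c2∈{5}] r4c2 is down to just 5, so r4c2=5.

Answer: 6 3 5 4 2 9 1 8 7 / 8 7 4 3 6 1 2 9 5 / 9 1 2 8 7 5 6 4 3 / 3 5 8 2 4 6 7 1 9 / 7 4 9 5 1 3 8 6 2 / 2 6 1 7 9 8 3 5 4 / 1 8 7 9 5 2 4 3 6 / 5 2 3 6 8 4 9 7 1 / 4 9 6 1 3 7 5 2 8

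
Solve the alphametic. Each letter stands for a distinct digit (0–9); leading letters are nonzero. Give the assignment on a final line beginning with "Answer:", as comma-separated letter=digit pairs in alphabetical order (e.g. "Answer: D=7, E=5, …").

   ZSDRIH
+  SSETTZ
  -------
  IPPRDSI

Step 1. [col 1: H + Z ≡ I (mod 10)] H=7 is one option consistent with column 1 (H + Z ≡ I (mod 10), carry-in 0) — take it ⇒ H=7.
Step 2. [col 1: H + Z ≡ I (mod 10)] no forcing yet in column 1 (carry-in 0); I=1 is free and consistent — try it, so I=1.
Step 3. [col 1: H + Z ≡ I (mod 10)] from column 1 (H=7, I=1, carry-in 0, digits 1,7 already taken and all letters distinct): Z must equal 4 ⇒ Z=4.
Step 4. [col 2: I + T ≡ S (mod 10)] several values work for T in column 2 (I + T ≡ S (mod 10), carry-in 1); try T=3. So T=3.
Step 5. [col 2: I + T ≡ S (mod 10)] column 2: given I=1, T=3, carry-in 1, and digits 1,3,4,7 already taken and all letters distinct, I+T≡S (mod 10) forces S=5, so S=5.
Step 6. [col 3: R + T ≡ D (mod 10)] R=9 is one option consistent with column 3 (R + T ≡ D (mod 10), carry-in 0) — take it. So R=9.
Step 7. [col 3: R + T ≡ D (mod 10)] in column 3 we have R+T≡D with carry-in 0; given R=9, T=3 and digits 1,3,4,5,7,9 already taken and all letters distinct, that pins D to 2. So D=2.
Step 8. [col 4: D + E ≡ R (mod 10)] from column 4 (D=2, R=9, carry-in 1, digits 1,2,3,4,5,7,9 already taken and all letters distinct): E must equal 6. So E=6.
Step 9. [col 5: S + S ≡ P (mod 10)] in column 5 we have S+S≡P with carry-in 0; given S=5 and digits 1,2,3,4,5,6,7,9 already taken and all letters distinct, that pins P to 0, so P=0.

Answer: D=2, E=6, H=7, I=1, P=0, R=9, S=5, T=3, Z=4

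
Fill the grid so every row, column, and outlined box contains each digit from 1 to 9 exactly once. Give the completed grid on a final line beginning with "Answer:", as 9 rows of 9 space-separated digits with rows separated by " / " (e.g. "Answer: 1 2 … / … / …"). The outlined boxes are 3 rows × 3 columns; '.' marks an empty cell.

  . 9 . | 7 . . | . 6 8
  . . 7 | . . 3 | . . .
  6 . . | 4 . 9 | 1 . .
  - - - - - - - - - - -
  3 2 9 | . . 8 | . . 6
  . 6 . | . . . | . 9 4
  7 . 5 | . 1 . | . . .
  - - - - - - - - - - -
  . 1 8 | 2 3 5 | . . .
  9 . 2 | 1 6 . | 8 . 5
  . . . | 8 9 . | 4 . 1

Step 1. [r2c1∈{1,2,4,5,8}] in row 2, 1 fits only at r2c1, so r2c1=1.
Step 2. [r4c4∈{5}] r4c4's peers cover all but 5, so r4c4=5.
Step 3. [r7c8∈{7}] r7c8's peers cover all but 7, so r7c8=7.
Step 4. [r3c3∈{3}] r3c3's peers cover all but 3. So r3c3=3.
Step 5. [r6c9∈{2,3}] in col 9, 3 fits only at r6c9 ⇒ r6c9=3.
Step 6. [r6c7∈{2}] only 2 remains possible at r6c7, so r6c7=2.
Step 7. [r1c1∈{2,4,5}] in col 1, 2 fits only at r1c1 ⇒ r1c1=2.
Step 8. [r6c2∈{4,8}] in box 4, 4 fits only at r6c2 ⇒ r6c2=4.
Step 9. [r1c5∈{5}] only 5 remains possible at r1c5 ⇒ r1c5=5.
Step 10. [r9c6∈{7}] r9c6 is down to just 7. So r9c6=7.
Step 11. [r9c8∈{2,3}] row 9 places 2 nowhere but r9c8, so r9c8=2.
Step 12. [r3c8∈{5}] r3c8 has the single candidate 5 ⇒ r3c8=5.
Step 13. [r7c9∈{9}] r7c9 has the single candidate 9, so r7c9=9.
Step 14. [r2c2∈{5,8}] r2c2 is the only open cell in row 2 admitting 5. So r2c2=5.
Step 15. [r4c7∈{7}] only 7 remains possible at r4c7. So r4c7=7.
Step 16. [r2c5∈{2,8}] across row 2, 8 lands solely at r2c5, so r2c5=8.
Step 17. [r3c5∈{2}] r3c5 has the single candidate 2. So r3c5=2.
Step 18. [r6c4∈{6,9}] 9 has one home in row 6: r6c4 ⇒ r6c4=9.
Step 19. [r9c2∈{3}] r9c2's peers cover all but 3, so r9c2=3.
Step 20. [r5c7∈{5}] r5c7 is down to just 5. So r5c7=5.
Step 21. [r5c6∈{2}] nothing but 2 survives at r5c6. So r5c6=2.
Step 22. [r3c9∈{7}] only 7 remains possible at r3c9. So r3c9=7.
Step 23. [r2c8∈{4}] r2c8 has the single candidate 4 ⇒ r2c8=4.
Step 24. [r5c1∈{8}] r5c1's peers cover all but 8 ⇒ r5c1=8.
Step 25. [r7c1∈{4}] nothing but 4 survives at r7c1, so r7c1=4.
Step 26. [r8c6∈{4}] r8c6 is down to just 4. So r8c6=4.
Step 27. [r8c2∈{7}] r8c2 is down to just 7, so r8c2=7.
Step 28. [r1c3∈{4}] nothing but 4 survives at r1c3 ⇒ r1c3=4.
Step 29. [r6c8∈{8}] only 8 remains possible at r6c8. So r6c8=8.
Step 30. [r9c3∈{6}] r9c3 has the single candidate 6. So r9c3=6.
Step 31. [r4c5∈{4}] nothing but 4 survives at r4c5 ⇒ r4c5=4.
Step 32. [r7c7∈{6}] nothing but 6 survives at r7c7, so r7c7=6.
Step 33. [r5c4∈{3}] r5c4 is down to just 3. So r5c4=3.
Step 34. [r8c8∈{3}] r8c8 has the single candidate 3. So r8c8=3.
Step 35. [r2c4∈{6}] nothing but 6 survives at r2c4 ⇒ r2c4=6.
Step 36. [r5c3∈{1}] r5c3 has the single candidate 1. So r5c3=1.
Step 37. [r9c1∈{5}] only 5 remains possible at r9c1 ⇒ r9c1=5.
Step 38. [r1c6∈{1}] only 1 remains possible at r1c6, so r1c6=1.
Step 39. [r2c9∈{2}] only 2 remains possible at r2c9 ⇒ r2c9=2.
Step 40. [r2c7∈{9}] r2c7 is down to just 9. So r2c7=9.
Step 41. [r1c7∈{3}] r1c7 has the single candidate 3, so r1c7=3.
Step 42. [r4c8∈{1}] r4c8 has the single candidate 1, so r4c8=1.
Step 43. [r6c6∈{6}] r6c6's peers cover all but 6 ⇒ r6c6=6.
Step 44. [r5c5∈{7}] only 7 remains possible at r5c5 ⇒ r5c5=7.
Step 45. [r3c2∈{8}] r3c2 has the single candidate 8 ⇒ r3c2=8.

Answer: 2 9 4 7 5 1 3 6 8 / 1 5 7 6 8 3 9 4 2 / 6 8 3 4 2 9 1 5 7 / 3 2 9 5 4 8 7 1 6 / 8 6 1 3 7 2 5 9 4 / 7 4 5 9 1 6 2 8 3 / 4 1 8 2 3 5 6 7 9 / 9 7 2 1 6 4 8 3 5 / 5 3 6 8 9 7 4 2 1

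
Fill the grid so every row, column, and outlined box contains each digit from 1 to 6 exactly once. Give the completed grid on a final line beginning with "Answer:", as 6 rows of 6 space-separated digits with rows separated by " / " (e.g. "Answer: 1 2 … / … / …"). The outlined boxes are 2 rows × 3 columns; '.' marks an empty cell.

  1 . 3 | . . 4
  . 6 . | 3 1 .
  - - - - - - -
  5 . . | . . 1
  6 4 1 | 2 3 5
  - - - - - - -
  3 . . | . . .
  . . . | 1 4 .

Step 1. [r6c1∈{2}] r6c1 is down to just 2, so r6c1=2.
Step 2. [r2c3∈{2,4,5}] across row 2, 5 lands solely at r2c3 ⇒ r2c3=5.
Step 3. [r3c5∈{6}] nothing but 6 survives at r3c5. So r3c5=6.
Step 4. [r2c6∈{2}] r2c6 has the single candidate 2 ⇒ r2c6=2.
Step 5. [r5c6∈{6}] r5c6 has the single candidate 6, so r5c6=6.
Step 6. [r5c4∈{5}] r5c4's peers cover all but 5 ⇒ r5c4=5.
Step 7. [r1c2∈{2}] r1c2 has the single candidate 2. So r1c2=2.
Step 8. [r5c5∈{2}] only 2 remains possible at r5c5, so r5c5=2.
Step 9. [r3c4∈{4}] only 4 remains possible at r3c4 ⇒ r3c4=4.
Step 10. [r3c3∈{2}] only 2 remains possible at r3c3. So r3c3=2.
Step 11. [r5c3∈{4}] nothing but 4 survives at r5c3. So r5c3=4.
Step 12. [r5c2∈{1}] r5c2's peers cover all but 1 ⇒ r5c2=1.
Step 13. [r6c3∈{6}] nothing but 6 survives at r6c3. So r6c3=6.
Step 14. [r1c4∈{6}] r1c4's peers cover all but 6. So r1c4=6.
Step 15. [r3c2∈{3}] r3c2 has the single candidate 3. So r3c2=3.
Step 16. [r6c2∈{5}] r6c2's peers cover all but 5. So r6c2=5.
Step 17. [r1c5∈{5}] nothing but 5 survives at r1c5. So r1c5=5.
Step 18. [r2c1∈{4}] r2c1's peers cover all but 4 ⇒ r2c1=4.
Step 19. [r6c6∈{3}] r6c6's peers cover all but 3 ⇒ r6c6=3.

Answer: 1 2 3 6 5 4 / 4 6 5 3 1 2 / 5 3 2 4 6 1 / 6 4 1 2 3 5 / 3 1 4 5 2 6 / 2 5 6 1 4 3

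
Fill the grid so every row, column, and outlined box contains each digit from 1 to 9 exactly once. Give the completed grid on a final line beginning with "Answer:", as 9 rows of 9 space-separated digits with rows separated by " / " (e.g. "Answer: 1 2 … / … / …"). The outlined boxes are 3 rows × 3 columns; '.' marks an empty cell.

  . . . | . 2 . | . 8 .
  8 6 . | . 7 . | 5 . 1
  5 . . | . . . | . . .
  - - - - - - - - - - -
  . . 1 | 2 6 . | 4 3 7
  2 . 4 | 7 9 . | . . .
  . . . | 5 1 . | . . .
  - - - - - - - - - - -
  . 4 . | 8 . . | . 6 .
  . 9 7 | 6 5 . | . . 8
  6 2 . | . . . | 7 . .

Step 1. [r7c5∈{3}] nothing but 3 survives at r7c5, so r7c5=3.
Step 2. [r1c1∈{1,3,4,7,9}] in col 1, 4 fits only at r1c1 ⇒ r1c1=4.
Step 3. [r6c6∈{3,4,8}] row 6 places 4 nowhere but r6c6, so r6c6=4.
Step 4. [r8c8∈{1,2,4}] in row 8, 4 fits only at r8c8, so r8c8=4.
Step 5. [r3c9∈{2,3,4,6,9}] across col 9, 4 lands solely at r3c9. So r3c9=4.
Step 6. [r6c3∈{3,6,8,9}] across col 3, 6 lands solely at r6c3. So r6c3=6.
Step 7. [r5c6∈{3,8}] r5c6 is the only open cell in box 5 admitting 3. So r5c6=3.
Step 8. [r2c6∈{9}] only 9 remains possible at r2c6 ⇒ r2c6=9.
Step 9. [r9c6∈{1}] r9c6 is down to just 1 ⇒ r9c6=1.
Step 10. [r1c2∈{1,3,7}] row 1 places 7 nowhere but r1c2 ⇒ r1c2=7.
Step 11. [r2c8∈{2}] only 2 remains possible at r2c8, so r2c8=2.
Step 12. [r2c3∈{3}] nothing but 3 survives at r2c3. So r2c3=3.
Step 13. [r6c8∈{9}] r6c8 has the single candidate 9, so r6c8=9.
Step 14. [r9c9∈{3,5,9}] r9c9 is the only open cell in row 9 admitting 3 ⇒ r9c9=3.
Step 15. [r1c3∈{9}] r1c3 is down to just 9. So r1c3=9.
Step 16. [r1c9∈{6}] nothing but 6 survives at r1c9. So r1c9=6.
Step 17. [r9c8∈{5}] r9c8's peers cover all but 5 ⇒ r9c8=5.
Step 18. [r7c9∈{2,9}] r7c9 is the only open cell in col 9 admitting 9. So r7c9=9.
Step 19. [r1c4∈{1,3}] r1c4 is the only open cell in row 1 admitting 1 ⇒ r1c4=1.
Step 20. [r7c1∈{1}] nothing but 1 survives at r7c1. So r7c1=1.
Step 21. [r7c7∈{2}] only 2 remains possible at r7c7, so r7c7=2.
Step 22. [r4c2∈{5,8}] row 4 places 5 nowhere but r4c2. So r4c2=5.
Step 23. [r6c7∈{8}] r6c7 is down to just 8 ⇒ r6c7=8.
Step 24. [r1c7∈{3}] only 3 remains possible at r1c7, so r1c7=3.
Step 25. [r6c2∈{3}] r6c2 has the single candidate 3 ⇒ r6c2=3.
Step 26. [r2c4∈{4}] r2c4 is down to just 4, so r2c4=4.
Step 27. [r5c8∈{1}] r5c8 is down to just 1 ⇒ r5c8=1.
Step 28. [r3c5∈{8}] only 8 remains possible at r3c5, so r3c5=8.
Step 29. [r9c5∈{4}] only 4 remains possible at r9c5. So r9c5=4.
Step 30. [r5c2∈{8}] only 8 remains possible at r5c2. So r5c2=8.
Step 31. [r5c9∈{5}] only 5 remains possible at r5c9 ⇒ r5c9=5.
Step 32. [r8c1∈{3}] r8c1 is down to just 3. So r8c1=3.
Step 33. [r9c3∈{8}] r9c3 has the single candidate 8, so r9c3=8.
Step 34. [r3c8∈{7}] only 7 remains possible at r3c8. So r3c8=7.
Step 35. [r7c6∈{7}] r7c6's peers cover all but 7, so r7c6=7.
Step 36. [r8c7∈{1}] r8c7 is down to just 1. So r8c7=1.
Step 37. [r4c1∈{9}] r4c1 is down to just 9, so r4c1=9.
Step 38. [r3c3∈{2}] r3c3's peers cover all but 2 ⇒ r3c3=2.
Step 39. [r4c6∈{8}] nothing but 8 survives at r4c6. So r4c6=8.
Step 40. [r3c4∈{3}] only 3 remains possible at r3c4, so r3c4=3.
Step 41. [r6c1∈{7}] nothing but 7 survives at r6c1. So r6c1=7.
Step 42. [r1c6∈{5}] r1c6 is down to just 5, so r1c6=5.
Step 43. [r6c9∈{2}] r6c9 has the single candidate 2. So r6c9=2.
Step 44. [r3c6∈{6}] r3c6's peers cover all but 6, so r3c6=6.
Step 45. [r5c7∈{6}] r5c7 is down to just 6, so r5c7=6.
Step 46. [r8c6∈{2}] r8c6 has the single candidate 2. So r8c6=2.
Step 47. [r3c7∈{9}] r3c7's peers cover all but 9. So r3c7=9.
Step 48. [r9c4∈{9}] only 9 remains possible at r9c4. So r9c4=9.
Step 49. [r3c2∈{1}] r3c2 is down to just 1, so r3c2=1.
Step 50. [r7c3∈{5}] only 5 remains possible at r7c3 ⇒ r7c3=5.

Answer: 4 7 9 1 2 5 3 8 6 / 8 6 3 4 7 9 5 2 1 / 5 1 2 3 8 6 9 7 4 / 9 5 1 2 6 8 4 3 7 / 2 8 4 7 9 3 6 1 5 / 7 3 6 5 1 4 8 9 2 / 1 4 5 8 3 7 2 6 9 / 3 9 7 6 5 2 1 4 8 / 6 2 8 9 4 1 7 5 3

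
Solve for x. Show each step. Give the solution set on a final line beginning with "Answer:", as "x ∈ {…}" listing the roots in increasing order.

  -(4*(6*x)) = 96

Step 1. [-(4*(6*x)) = 96] LHS negated; negate both sides ⇒ neg: 4*(6*x) = -96.
Step 2. [4*(6*x) = -96] leading coefficient 4: divide by 4 ⇒ div: 6*x = -24.
Step 3. [6*x = -24] divide by the outer 6. So div: x = -4.

Answer: x ∈ {-4}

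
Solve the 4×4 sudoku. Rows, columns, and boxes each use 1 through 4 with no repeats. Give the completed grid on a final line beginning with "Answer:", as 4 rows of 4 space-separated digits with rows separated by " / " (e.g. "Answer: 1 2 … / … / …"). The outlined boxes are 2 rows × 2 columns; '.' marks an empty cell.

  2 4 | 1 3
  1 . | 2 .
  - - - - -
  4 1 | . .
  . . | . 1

Step 1. [r4c1∈{3}] r4c1's peers cover all but 3 ⇒ r4c1=3.
Step 2. [r4c3∈{4}] r4c3 is down to just 4, so r4c3=4.
Step 3. [r3c4∈{2}] only 2 remains possible at r3c4, so r3c4=2.
Step 4. [r3c3∈{3}] nothing but 3 survives at r3c3 ⇒ r3c3=3.
Step 5. [r4c2∈{2}] r4c2 has the single candidate 2, so r4c2=2.
Step 6. [r2c4∈{4}] r2c4's peers cover all but 4. So r2c4=4.
Step 7. [r2c2∈{3}] only 3 remains possible at r2c2, so r2c2=3.

Answer: 2 4 1 3 / 1 3 2 4 / 4 1 3 2 / 3 2 4 1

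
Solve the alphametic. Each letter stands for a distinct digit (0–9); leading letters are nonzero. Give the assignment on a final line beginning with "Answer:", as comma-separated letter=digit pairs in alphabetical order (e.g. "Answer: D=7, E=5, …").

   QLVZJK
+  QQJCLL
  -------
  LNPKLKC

Step 1. [col 1: K + L ≡ C (mod 10)] several values work for L in column 1 (K + L ≡ C (mod 10), carry-in 0); try L=1 ⇒ L=1.
Step 2. [col 1: K + L ≡ C (mod 10)] several values work for K in column 1 (K + L ≡ C (mod 10), carry-in 0); try K=3. So K=3.
Step 3. [col 1: K + L ≡ C (mod 10)] in column 1 we have K+L≡C with carry-in 0; given K=3, L=1 and digits 1,3 already taken and all letters distinct, that pins C to 4. So C=4.
Step 4. [col 2: J + L ≡ K (mod 10)] column 2: given L=1, K=3, carry-in 0, and digits 1,3,4 already taken and all letters distinct, J+L≡K (mod 10) forces J=2. So J=2.
Step 5. [col 3: Z + C ≡ L (mod 10)] column 3: given C=4, L=1, carry-in 0, and digits 1,2,3,4 already taken and all letters distinct, Z+C≡L (mod 10) forces Z=7. So Z=7.
Step 6. [col 4: V + J ≡ K (mod 10)] column 4 reads V+J+carry(1)=K with J=2, K=3; with digits 1,2,3,4,7 already taken and all letters distinct, the only value for V is 0. So V=0.
Step 7. [col 5: L + Q ≡ P (mod 10)] no forcing yet in column 5 (carry-in 0); Q=8 is free and consistent — try it. So Q=8.
Step 8. [col 5: L + Q ≡ P (mod 10)] from column 5 (L=1, Q=8, carry-in 0, digits 0,1,2,3,4,7,8 already taken and all letters distinct): P must equal 9 ⇒ P=9.
Step 9. [col 6: Q + Q ≡ N (mod 10)] from column 6 (Q=8, carry-in 0, digits 0,1,2,3,4,7,8,9 already taken and all letters distinct): N must equal 6. So N=6.

Answer: C=4, J=2, K=3, L=1, N=6, P=9, Q=8, V=0, Z=7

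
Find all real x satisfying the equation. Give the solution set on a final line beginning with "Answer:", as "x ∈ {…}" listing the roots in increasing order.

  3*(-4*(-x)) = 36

Step 1. [3*(-4*(-x)) = 36] LHS = 3·(…); ÷3 both sides. So div: -4*(-x) = 12.
Step 2. [-4*(-x) = 12] divide by the outer -4. So div: -x = -3.
Step 3. [-x = -3] leading − — multiply by −1, so neg: x = 3.

Answer: x ∈ {3}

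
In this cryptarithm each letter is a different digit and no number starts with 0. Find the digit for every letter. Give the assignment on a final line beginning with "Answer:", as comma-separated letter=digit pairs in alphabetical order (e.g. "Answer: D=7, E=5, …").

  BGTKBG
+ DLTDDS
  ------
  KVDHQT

Step 1. [col 1: G + S ≡ T (mod 10)] no forcing yet in column 1 (carry-in 0); S=9 is free and consistent — try it. So S=9.
Step 2. [col 1: G + S ≡ T (mod 10)] no forcing yet in column 1 (carry-in 0); G=7 is free and consistent — try it. So G=7.
Step 3. [col 1: G + S ≡ T (mod 10)] column 1: given G=7, S=9, carry-in 0, and digits 7,9 already taken and all letters distinct, G+S≡T (mod 10) forces T=6. So T=6.
Step 4. [col 2: B + D ≡ Q (mod 10)] several values work for B in column 2 (B + D ≡ Q (mod 10), carry-in 1); try B=1, so B=1.
Step 5. [col 2: B + D ≡ Q (mod 10)] several values work for D in column 2 (B + D ≡ Q (mod 10), carry-in 1); try D=2, so D=2.
Step 6. [col 2: B + D ≡ Q (mod 10)] in column 2 we have B+D≡Q with carry-in 1; given B=1, D=2 and digits 1,2,6,7,9 already taken and all letters distinct, that pins Q to 4. So Q=4.
Step 7. [col 3: K + D ≡ H (mod 10)] several values work for K in column 3 (K + D ≡ H (mod 10), carry-in 0); try K=3. So K=3.
Step 8. [col 3: K + D ≡ H (mod 10)] in column 3 we have K+D≡H with carry-in 0; given K=3, D=2 and digits 1,2,3,4,6,7,9 already taken and all letters distinct, that pins H to 5. So H=5.
Step 9. [col 5: G + L ≡ V (mod 10)] from column 5 (G=7, carry-in 1, digits 1,2,3,4,5,6,7,9 already taken and all letters distinct): V must equal 8. So V=8.
Step 10. [col 5: G + L ≡ V (mod 10)] column 5: given G=7, V=8, carry-in 1, and digits 1,2,3,4,5,6,7,8,9 already taken and all letters distinct, G+L≡V (mod 10) forces L=0 ⇒ L=0.

Answer: B=1, D=2, G=7, H=5, K=3, L=0, Q=4, S=9, T=6, V=8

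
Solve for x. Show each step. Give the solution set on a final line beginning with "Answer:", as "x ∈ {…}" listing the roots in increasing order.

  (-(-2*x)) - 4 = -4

Step 1. [(-(-2*x)) - 4 = -4] -4 is outermost — add 4 both sides, so sub: -(-2*x) = 0.
Step 2. [-(-2*x) = 0] flip signs both sides. So neg: -2*x = 0.
Step 3. [-2*x = 0] -2 out front; divide by -2. So div: x = 0.

Answer: x ∈ {0}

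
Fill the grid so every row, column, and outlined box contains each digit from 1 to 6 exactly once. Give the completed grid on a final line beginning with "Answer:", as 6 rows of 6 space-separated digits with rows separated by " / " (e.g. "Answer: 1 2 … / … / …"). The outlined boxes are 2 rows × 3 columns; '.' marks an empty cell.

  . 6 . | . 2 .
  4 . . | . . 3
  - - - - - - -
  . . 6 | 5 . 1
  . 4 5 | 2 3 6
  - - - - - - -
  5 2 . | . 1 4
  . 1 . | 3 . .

Step 1. [r1c6∈{5}] only 5 remains possible at r1c6. So r1c6=5.
Step 2. [r2c5∈{6}] only 6 remains possible at r2c5 ⇒ r2c5=6.
Step 3. [r2c4∈{1}] only 1 remains possible at r2c4. So r2c4=1.
Step 4. [r1c3∈{1,3}] in col 3, 1 fits only at r1c3 ⇒ r1c3=1.
Step 5. [r3c1∈{2,3}] in row 3, 2 fits only at r3c1 ⇒ r3c1=2.
Step 6. [r3c5∈{4}] r3c5 has the single candidate 4 ⇒ r3c5=4.
Step 7. [r5c4∈{6}] only 6 remains possible at r5c4, so r5c4=6.
Step 8. [r6c1∈{6}] r6c1's peers cover all but 6. So r6c1=6.
Step 9. [r6c3∈{4}] r6c3 is down to just 4, so r6c3=4.
Step 10. [r1c1∈{3}] only 3 remains possible at r1c1, so r1c1=3.
Step 11. [r1c4∈{4}] only 4 remains possible at r1c4. So r1c4=4.
Step 12. [r5c3∈{3}] r5c3 has the single candidate 3 ⇒ r5c3=3.
Step 13. [r2c2∈{5}] nothing but 5 survives at r2c2. So r2c2=5.
Step 14. [r2c3∈{2}] r2c3 is down to just 2, so r2c3=2.
Step 15. [r6c6∈{2}] only 2 remains possible at r6c6, so r6c6=2.
Step 16. [r6c5∈{5}] nothing but 5 survives at r6c5, so r6c5=5.
Step 17. [r4c1∈{1}] only 1 remains possible at r4c1 ⇒ r4c1=1.
Step 18. [r3c2∈{3}] only 3 remains possible at r3c2 ⇒ r3c2=3.

Answer: 3 6 1 4 2 5 / 4 5 2 1 6 3 / 2 3 6 5 4 1 / 1 4 5 2 3 6 / 5 2 3 6 1 4 / 6 1 4 3 5 2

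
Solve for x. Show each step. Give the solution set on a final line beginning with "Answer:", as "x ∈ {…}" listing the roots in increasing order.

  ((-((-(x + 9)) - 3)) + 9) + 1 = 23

Step 1. [((-((-(x + 9)) - 3)) + 9) + 1 = 23] the outer +1 inverts by subtracting 1, so sub: (-((-(x + 9)) - 3)) + 9 = 22.
Step 2. [(-((-(x + 9)) - 3)) + 9 = 22] 9 comes off first (subtract 9) ⇒ sub: -((-(x + 9)) - 3) = 13.
Step 3. [-((-(x + 9)) - 3) = 13] flip signs both sides. So neg: (-(x + 9)) - 3 = -13.
Step 4. [(-(x + 9)) - 3 = -13] peel the -3: add 3 from each side ⇒ sub: -(x + 9) = -10.
Step 5. [-(x + 9) = -10] flip signs both sides. So neg: x + 9 = 10.
Step 6. [x + 9 = 10] the outer +9 inverts by subtracting 9 ⇒ sub: x = 1.

Answer: x ∈ {1}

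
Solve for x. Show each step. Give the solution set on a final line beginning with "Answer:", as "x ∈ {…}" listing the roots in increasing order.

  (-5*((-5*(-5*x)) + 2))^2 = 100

Step 1. [(-5*((-5*(-5*x)) + 2))^2 = 100] √ both sides: 100 ≥ 0 gives two branches ⇒ sqrt: -5*((-5*(-5*x)) + 2) = 10 or -10.
Step 2. [-5*((-5*(-5*x)) + 2) = 10 or -10] LHS = -5·(…); ÷-5 both sides ⇒ div: (-5*(-5*x)) + 2 = -2 or 2.
Step 3. [(-5*(-5*x)) + 2 = -2 or 2] peel the +2: subtract 2 from each side. So sub: -5*(-5*x) = -4 or 0.
Step 4. [-5*(-5*x) = -4 or 0] -5·(inner) — divide through by -5, so div: -5*x = 4/5 or 0.
Step 5. [-5*x = 4/5 or 0] LHS = -5·(…); ÷-5 both sides. So div: x = -4/25 or 0.

Answer: x ∈ {-4/25, 0}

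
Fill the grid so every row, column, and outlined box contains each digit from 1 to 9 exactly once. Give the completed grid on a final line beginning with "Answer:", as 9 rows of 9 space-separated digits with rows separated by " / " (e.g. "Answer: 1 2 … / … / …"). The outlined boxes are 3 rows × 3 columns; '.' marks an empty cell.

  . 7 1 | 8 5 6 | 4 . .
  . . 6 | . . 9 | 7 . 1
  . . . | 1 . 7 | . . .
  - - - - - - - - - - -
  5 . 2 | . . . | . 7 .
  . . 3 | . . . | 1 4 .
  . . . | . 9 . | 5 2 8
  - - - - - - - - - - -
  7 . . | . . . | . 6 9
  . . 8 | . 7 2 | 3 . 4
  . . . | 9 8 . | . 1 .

Step 1. [r5c9∈{6}] only 6 remains possible at r5c9, so r5c9=6.
Step 2. [r3c3∈{4,5,9}] col 3 places 9 nowhere but r3c3, so r3c3=9.
Step 3. [r4c5∈{1,3,4,6}] across col 5, 6 lands solely at r4c5 ⇒ r4c5=6.
Step 4. [r8c8∈{5}] r8c8's peers cover all but 5 ⇒ r8c8=5.
Step 5. [r2c2∈{2,3,4,5,8}] across row 2, 5 lands solely at r2c2. So r2c2=5.
Step 6. [r9c7∈{2}] nothing but 2 survives at r9c7 ⇒ r9c7=2.
Step 7. [r7c2∈{1,2,3,4}] r7c2 is the only open cell in row 7 admitting 2. So r7c2=2.
Step 8. [r4c9∈{3}] r4c9 is down to just 3. So r4c9=3.
Step 9. [r4c4∈{4}] only 4 remains possible at r4c4, so r4c4=4.
Step 10. [r5c4∈{2,5,7}] across row 5, 7 lands solely at r5c4. So r5c4=7.
Step 11. [r2c4∈{2,3}] r2c4 is the only open cell in col 4 admitting 2. So r2c4=2.
Step 12. [r7c4∈{3,5}] r7c4 is the only open cell in col 4 admitting 5. So r7c4=5.
Step 13. [r7c3∈{4}] r7c3 has the single candidate 4 ⇒ r7c3=4.
Step 14. [r1c9∈{2}] r1c9 is down to just 2, so r1c9=2.
Step 15. [r1c1∈{3}] r1c1 is down to just 3 ⇒ r1c1=3.
Step 16. [r9c1∈{6}] nothing but 6 survives at r9c1. So r9c1=6.
Step 17. [r3c1∈{2,4,8}] 2 has one home in row 3: r3c1, so r3c1=2.
Step 18. [r6c2∈{1,4,6}] r6c2 is the only open cell in row 6 admitting 6, so r6c2=6.
Step 19. [r3c2∈{4,8}] 4 has one home in col 2: r3c2. So r3c2=4.
Step 20. [r3c5∈{3}] only 3 remains possible at r3c5. So r3c5=3.
Step 21. [r7c6∈{1,3}] 3 has one home in row 7: r7c6. So r7c6=3.
Step 22. [r6c6∈{1}] r6c6's peers cover all but 1, so r6c6=1.
Step 23. [r4c2∈{1,8,9}] row 4 places 1 nowhere but r4c2 ⇒ r4c2=1.
Step 24. [r5c2∈{8,9}] col 2 places 8 nowhere but r5c2, so r5c2=8.
Step 25. [r3c8∈{8}] nothing but 8 survives at r3c8, so r3c8=8.
Step 26. [r8c2∈{9}] r8c2's peers cover all but 9. So r8c2=9.
Step 27. [r9c2∈{3}] only 3 remains possible at r9c2. So r9c2=3.
Step 28. [r1c8∈{9}] r1c8's peers cover all but 9. So r1c8=9.
Step 29. [r5c1∈{9}] r5c1's peers cover all but 9 ⇒ r5c1=9.
Step 30. [r6c3∈{7}] r6c3 has the single candidate 7. So r6c3=7.
Step 31. [r9c9∈{7}] r9c9 is down to just 7 ⇒ r9c9=7.
Step 32. [r6c4∈{3}] r6c4 has the single candidate 3 ⇒ r6c4=3.
Step 33. [r9c3∈{5}] r9c3 has the single candidate 5, so r9c3=5.
Step 34. [r8c4∈{6}] r8c4 is down to just 6, so r8c4=6.
Step 35. [r2c5∈{4}] r2c5's peers cover all but 4, so r2c5=4.
Step 36. [r2c8∈{3}] r2c8's peers cover all but 3 ⇒ r2c8=3.
Step 37. [r9c6∈{4}] r9c6 has the single candidate 4 ⇒ r9c6=4.
Step 38. [r5c5∈{2}] r5c5's peers cover all but 2, so r5c5=2.
Step 39. [r2c1∈{8}] r2c1 has the single candidate 8, so r2c1=8.
Step 40. [r3c9∈{5}] r3c9's peers cover all but 5 ⇒ r3c9=5.
Step 41. [r4c7∈{9}] nothing but 9 survives at r4c7 ⇒ r4c7=9.
Step 42. [r7c7∈{8}] r7c7 has the single candidate 8 ⇒ r7c7=8.
Step 43. [r8c1∈{1}] nothing but 1 survives at r8c1, so r8c1=1.
Step 44. [r3c7∈{6}] only 6 remains possible at r3c7. So r3c7=6.
Step 45. [r5c6∈{5}] r5c6 has the single candidate 5. So r5c6=5.
Step 46. [r4c6∈{8}] r4c6's peers cover all but 8, so r4c6=8.
Step 47. [r7c5∈{1}] nothing but 1 survives at r7c5, so r7c5=1.
Step 48. [r6c1∈{4}] r6c1 is down to just 4, so r6c1=4.

Answer: 3 7 1 8 5 6 4 9 2 / 8 5 6 2 4 9 7 3 1 / 2 4 9 1 3 7 6 8 5 / 5 1 2 4 6 8 9 7 3 / 9 8 3 7 2 5 1 4 6 / 4 6 7 3 9 1 5 2 8 / 7 2 4 5 1 3 8 6 9 / 1 9 8 6 7 2 3 5 4 / 6 3 5 9 8 4 2 1 7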